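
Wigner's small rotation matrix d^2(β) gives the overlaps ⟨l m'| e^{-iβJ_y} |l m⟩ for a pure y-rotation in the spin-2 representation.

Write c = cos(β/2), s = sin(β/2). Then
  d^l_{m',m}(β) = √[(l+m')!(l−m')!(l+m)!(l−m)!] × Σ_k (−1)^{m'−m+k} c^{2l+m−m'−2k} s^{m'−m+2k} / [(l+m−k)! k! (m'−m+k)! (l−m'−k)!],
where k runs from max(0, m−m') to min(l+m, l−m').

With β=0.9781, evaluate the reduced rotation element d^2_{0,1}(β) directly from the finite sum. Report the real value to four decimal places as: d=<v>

d=0.5675

d^2_{0,1}(β=0.9781) via Wigner's sum:
c=cos(0.9781/2)=0.882780, s=sin(0.9781/2)=0.469787; N=√[2·2·6·1]=4.898979
The bounds max(0,m−m')=1 and min(l+m,l−m')=2 give 2 terms
  k=1: (−1)^0·4.8990/(2)·0.8828^3·0.4698^1 = +0.791651
  k=2: (−1)^1·4.8990/(2)·0.8828^1·0.4698^3 = -0.224198
d^2_{0,1}(0.9781) = +0.791651 -0.224198 = +0.567453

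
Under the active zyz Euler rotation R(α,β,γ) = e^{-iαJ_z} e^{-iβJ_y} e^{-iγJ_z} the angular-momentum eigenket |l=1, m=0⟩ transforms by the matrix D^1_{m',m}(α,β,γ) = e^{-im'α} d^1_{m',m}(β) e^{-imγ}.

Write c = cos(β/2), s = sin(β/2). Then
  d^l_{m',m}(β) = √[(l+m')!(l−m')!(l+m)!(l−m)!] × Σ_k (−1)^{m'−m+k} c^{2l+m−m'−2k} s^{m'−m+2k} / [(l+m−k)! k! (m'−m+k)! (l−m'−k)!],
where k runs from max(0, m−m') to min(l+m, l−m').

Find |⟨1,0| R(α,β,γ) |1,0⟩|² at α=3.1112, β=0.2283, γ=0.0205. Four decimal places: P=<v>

P=0.9488

D^1_{0,0}(3.1112,0.2283,0.0205) = e^{-i·0·3.1112}·d^1_{0,0}(0.2283)·e^{-i·0·0.0205}. Compute d first:
With c≡cos(β/2)=0.993492 and s≡sin(β/2)=0.113902, N=[1·1·1·1]^{1/2}=1.000000
k∈{0,1} keeps every argument non-negative
  k=0: (−1)^0·1.0000/(1)·0.9935^2·0.1139^0 = +0.987026
  k=1: (−1)^1·1.0000/(1)·0.9935^0·0.1139^2 = -0.012974
d^1_{0,0}(0.2283) = +0.987026 -0.012974 = +0.974053
|D^1_{0,0}|² = |d^1_{0,0}(β)|² = (+0.974053)² = 0.948778 (the z-rotation phases have unit modulus)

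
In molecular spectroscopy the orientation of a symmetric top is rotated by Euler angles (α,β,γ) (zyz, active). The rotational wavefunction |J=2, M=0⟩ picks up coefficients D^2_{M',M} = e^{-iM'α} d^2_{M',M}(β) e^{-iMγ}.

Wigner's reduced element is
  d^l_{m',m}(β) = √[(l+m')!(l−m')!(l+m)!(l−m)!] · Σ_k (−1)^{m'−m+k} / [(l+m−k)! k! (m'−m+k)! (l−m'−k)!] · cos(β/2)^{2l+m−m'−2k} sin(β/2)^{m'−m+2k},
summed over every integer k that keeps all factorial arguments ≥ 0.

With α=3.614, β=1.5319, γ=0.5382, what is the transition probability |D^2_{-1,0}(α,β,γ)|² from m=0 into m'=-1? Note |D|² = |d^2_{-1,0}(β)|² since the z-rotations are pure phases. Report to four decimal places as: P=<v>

P=0.0023

First d^2_{-1,0}(β=1.5319), then the phase factors e^{-i(-1)α} and e^{-i(0)γ}:
With c≡cos(β/2)=0.720724 and s≡sin(β/2)=0.693222, N=[1·6·2·2]^{1/2}=4.898979
k∈{1,2} keeps every argument non-negative
  k=1: (−1)^0·4.8990/(2)·0.7207^3·0.6932^1 = +0.635704
  k=2: (−1)^1·4.8990/(2)·0.7207^1·0.6932^3 = -0.588114
d^2_{-1,0}(1.5319) = +0.635704 -0.588114 = +0.047590
|D^2_{-1,0}|² = |d^2_{-1,0}(β)|² = (+0.047590)² = 0.002265 (the z-rotation phases have unit modulus)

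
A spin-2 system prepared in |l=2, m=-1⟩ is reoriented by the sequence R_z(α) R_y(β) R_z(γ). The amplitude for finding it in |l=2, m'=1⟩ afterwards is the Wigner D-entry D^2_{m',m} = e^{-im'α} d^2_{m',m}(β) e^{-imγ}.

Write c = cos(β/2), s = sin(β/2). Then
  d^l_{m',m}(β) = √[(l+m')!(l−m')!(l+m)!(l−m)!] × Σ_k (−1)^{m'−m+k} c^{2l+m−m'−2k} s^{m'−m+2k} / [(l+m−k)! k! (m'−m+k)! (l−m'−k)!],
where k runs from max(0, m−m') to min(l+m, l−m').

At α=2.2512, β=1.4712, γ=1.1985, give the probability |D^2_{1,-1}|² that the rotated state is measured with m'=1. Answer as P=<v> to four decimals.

D^2_{1,-1}(2.2512,1.4712,1.1985) = e^{-i·1·2.2512}·d^2_{1,-1}(1.4712)·e^{-i·-1·1.1985}. Compute d first:
c=cos(1.4712/2)=0.741428, s=sin(1.4712/2)=0.671032; N=√[6·1·1·6]=6.000000
The bounds max(0,m−m')=0 and min(l+m,l−m')=1 give 2 terms
  k=0: (−1)^2·6.0000/(2)·0.7414^2·0.6710^2 = +0.742585
  k=1: (−1)^3·6.0000/(6)·0.7414^0·0.6710^4 = -0.202756
d^2_{1,-1}(1.4712) = +0.742585 -0.202756 = +0.539829
|D^2_{1,-1}|² = |d^2_{1,-1}(β)|² = (+0.539829)² = 0.291416 (the z-rotation phases have unit modulus)

P=0.2914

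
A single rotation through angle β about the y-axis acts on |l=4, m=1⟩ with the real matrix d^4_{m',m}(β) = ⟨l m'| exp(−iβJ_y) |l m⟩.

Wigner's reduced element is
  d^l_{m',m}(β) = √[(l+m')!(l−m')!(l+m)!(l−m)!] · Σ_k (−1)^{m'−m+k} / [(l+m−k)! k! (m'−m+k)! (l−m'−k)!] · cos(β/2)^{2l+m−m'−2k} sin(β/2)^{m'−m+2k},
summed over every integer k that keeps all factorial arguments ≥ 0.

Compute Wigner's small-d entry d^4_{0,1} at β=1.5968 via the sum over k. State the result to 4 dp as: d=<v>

d^4_{0,1}(β=1.5968) via Wigner's sum:
Half-angle: c=0.697854, s=0.716240. N=√(24·24·120·6)=643.987578
k: max(0,(1)−(0))=1 … min(4+(1),4−(0))=4
  k=1: (−1)^0·643.9876/(144)·0.6979^7·0.7162^1 = +0.258181
  k=2: (−1)^1·643.9876/(24)·0.6979^5·0.7162^3 = -1.631790
  k=3: (−1)^2·643.9876/(24)·0.6979^3·0.7162^5 = +1.718911
  k=4: (−1)^3·643.9876/(144)·0.6979^1·0.7162^7 = -0.301781
d^4_{0,1}(1.5968) = +0.258181 -1.631790 +1.718911 -0.301781 = +0.043521

d=0.0435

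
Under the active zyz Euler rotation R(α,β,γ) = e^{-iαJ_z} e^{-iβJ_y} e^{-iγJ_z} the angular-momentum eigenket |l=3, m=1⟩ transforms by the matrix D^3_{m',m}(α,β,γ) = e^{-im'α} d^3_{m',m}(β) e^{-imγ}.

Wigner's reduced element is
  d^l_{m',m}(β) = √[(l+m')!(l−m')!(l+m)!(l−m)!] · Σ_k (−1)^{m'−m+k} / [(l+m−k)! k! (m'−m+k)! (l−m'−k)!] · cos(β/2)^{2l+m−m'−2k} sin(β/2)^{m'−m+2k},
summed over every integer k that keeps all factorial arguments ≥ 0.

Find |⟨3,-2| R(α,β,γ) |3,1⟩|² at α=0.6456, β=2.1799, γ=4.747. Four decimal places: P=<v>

Split into d^3_{-2,1}(β=2.1799) × two z-phases.
Half-angle: c=0.462530, s=0.886604. N=√(1·120·24·2)=75.894664
The bounds max(0,m−m')=3 and min(l+m,l−m')=4 give 2 terms
  k=3: (−1)^0·75.8947/(12)·0.4625^3·0.8866^3 = +0.436152
  k=4: (−1)^1·75.8947/(24)·0.4625^1·0.8866^5 = -0.801286
d^3_{-2,1}(2.1799) = +0.436152 -0.801286 = -0.365134
|D^3_{-2,1}|² = |d^3_{-2,1}(β)|² = (-0.365134)² = 0.133323 (the z-rotation phases have unit modulus)

P=0.1333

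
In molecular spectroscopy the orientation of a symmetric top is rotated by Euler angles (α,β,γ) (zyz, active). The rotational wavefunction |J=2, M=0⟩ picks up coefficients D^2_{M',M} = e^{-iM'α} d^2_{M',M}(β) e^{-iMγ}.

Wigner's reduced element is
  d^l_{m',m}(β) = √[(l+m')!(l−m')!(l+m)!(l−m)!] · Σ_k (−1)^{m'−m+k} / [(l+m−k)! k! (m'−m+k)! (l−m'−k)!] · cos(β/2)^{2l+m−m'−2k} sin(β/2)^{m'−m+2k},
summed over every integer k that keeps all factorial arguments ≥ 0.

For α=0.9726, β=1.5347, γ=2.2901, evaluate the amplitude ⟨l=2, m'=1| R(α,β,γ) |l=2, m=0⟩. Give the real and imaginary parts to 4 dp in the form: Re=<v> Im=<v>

Split into d^2_{1,0}(β=1.5347) × two z-phases.
c=cos(1.5347/2)=0.719753, s=sin(1.5347/2)=0.694230; N=√[6·1·2·2]=4.898979
k: max(0,(0)−(1))=0 … min(2+(0),2−(1))=1
  k=0: (−1)^1·4.8990/(2)·0.7198^3·0.6942^1 = -0.634059
  k=1: (−1)^2·4.8990/(2)·0.7198^1·0.6942^3 = +0.589888
d^2_{1,0}(1.5347) = -0.634059 +0.589888 = -0.044170
Attach z-rotation phases: D = e^{-i(1)(0.9726)}·(-0.044170)·e^{-i(0)(2.2901)} = -0.024875+0.036500i

Re=-0.0249 Im=0.0365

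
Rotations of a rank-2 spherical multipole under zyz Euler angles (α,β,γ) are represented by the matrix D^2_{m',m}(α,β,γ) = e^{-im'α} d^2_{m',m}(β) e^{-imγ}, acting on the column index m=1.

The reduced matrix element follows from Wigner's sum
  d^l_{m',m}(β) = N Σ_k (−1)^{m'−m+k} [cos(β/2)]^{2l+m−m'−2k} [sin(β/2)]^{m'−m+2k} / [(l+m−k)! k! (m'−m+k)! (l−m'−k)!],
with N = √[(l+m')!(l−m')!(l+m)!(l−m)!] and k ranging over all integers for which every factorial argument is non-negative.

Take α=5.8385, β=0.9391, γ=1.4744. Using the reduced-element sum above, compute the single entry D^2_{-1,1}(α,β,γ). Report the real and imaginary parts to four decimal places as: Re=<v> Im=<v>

Re=-0.1524 Im=-0.4197

D^2_{-1,1}(5.8385,0.9391,1.4744) = e^{-i·-1·5.8385}·d^2_{-1,1}(0.9391)·e^{-i·1·1.4744}. Compute d first:
Half-angle: c=0.891772, s=0.452485. N=√(1·6·6·1)=6.000000
k∈{2,3} keeps every argument non-negative
  k=2: (−1)^0·6.0000/(2)·0.8918^2·0.4525^2 = +0.488469
  k=3: (−1)^1·6.0000/(6)·0.8918^0·0.4525^4 = -0.041920
d^2_{-1,1}(0.9391) = +0.488469 -0.041920 = +0.446550
D = (+0.902746-0.430174i)·(+0.446550)·(+0.096247-0.995357i) = -0.152403-0.419738i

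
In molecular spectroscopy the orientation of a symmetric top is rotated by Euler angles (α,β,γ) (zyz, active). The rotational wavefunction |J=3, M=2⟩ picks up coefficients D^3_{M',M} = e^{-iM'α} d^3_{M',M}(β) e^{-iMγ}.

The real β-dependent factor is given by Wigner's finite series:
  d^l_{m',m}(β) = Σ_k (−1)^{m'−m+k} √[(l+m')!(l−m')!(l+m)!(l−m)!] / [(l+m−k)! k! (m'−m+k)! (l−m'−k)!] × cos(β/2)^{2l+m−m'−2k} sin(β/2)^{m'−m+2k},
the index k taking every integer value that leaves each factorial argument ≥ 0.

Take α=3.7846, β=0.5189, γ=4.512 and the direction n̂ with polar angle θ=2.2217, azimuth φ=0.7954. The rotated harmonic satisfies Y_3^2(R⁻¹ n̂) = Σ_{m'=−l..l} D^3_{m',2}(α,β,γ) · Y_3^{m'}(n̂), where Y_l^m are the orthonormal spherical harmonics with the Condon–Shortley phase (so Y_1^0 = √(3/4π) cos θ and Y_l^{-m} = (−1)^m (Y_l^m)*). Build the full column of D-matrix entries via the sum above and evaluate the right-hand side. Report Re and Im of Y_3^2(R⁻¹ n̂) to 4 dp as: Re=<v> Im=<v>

Need the full column D^3_{m',2} for m'=−3..3 at α=3.7846, β=0.5189, γ=4.512.
cos(β/2)=0.966531, sin(β/2)=0.256549
d^3_{-3,2}: single k=5 term ⇒ +0.002631;  D = -0.001811+0.001909i
d^3_{-2,2}: k∈[4..5] ⇒ +0.020234 -0.000285 = +0.019949;  D = +0.002309-0.019815i
d^3_{-1,2}: k∈[3..4] ⇒ +0.096425 -0.003397 = +0.093028;  D = +0.046789+0.080405i
d^3_{0,2}: k∈[2..3] ⇒ +0.314604 -0.022165 = +0.292439;  D = -0.269266-0.114091i
d^3_{1,2}: k∈[1..2] ⇒ +0.684305 -0.096425 = +0.587880;  D = +0.570718-0.141013i
d^3_{2,2}: k∈[0..1] ⇒ +0.815259 -0.287193 = +0.528065;  D = -0.334321+0.408757i
d^3_{3,2}: single k=0 term ⇒ -0.530060;  D = -0.022548+0.529581i
Y_3^{m'}(θ=2.2217,φ=0.7954) and Σ D·Y over m':
  (-0.0018+0.0019i)·(-0.1529-0.1440i)  (+0.0023-0.0198i)·(+0.0078+0.3918i)  (+0.0468+0.0804i)·(+0.1504-0.1534i)  (-0.2693-0.1141i)·(+0.2633+0.0000i)  (+0.5707-0.1410i)·(-0.1504-0.1534i)  (-0.3343+0.4088i)·(+0.0078-0.3918i)  (-0.0225+0.5296i)·(+0.1529-0.1440i)
Y_3^2(R⁻¹ n̂) = +0.079707+0.127669i

Re=0.0797 Im=0.1277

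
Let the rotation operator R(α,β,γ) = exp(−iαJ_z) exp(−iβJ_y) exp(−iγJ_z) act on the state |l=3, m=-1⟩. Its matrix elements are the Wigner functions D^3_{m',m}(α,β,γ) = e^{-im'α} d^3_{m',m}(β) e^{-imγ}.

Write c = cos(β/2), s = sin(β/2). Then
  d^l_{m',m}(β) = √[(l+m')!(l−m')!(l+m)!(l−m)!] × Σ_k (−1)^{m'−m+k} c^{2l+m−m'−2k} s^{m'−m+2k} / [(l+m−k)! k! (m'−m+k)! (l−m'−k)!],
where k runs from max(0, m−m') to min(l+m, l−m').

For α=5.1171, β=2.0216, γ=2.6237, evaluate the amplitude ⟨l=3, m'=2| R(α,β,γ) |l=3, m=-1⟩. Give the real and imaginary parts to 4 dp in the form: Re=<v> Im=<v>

Split into d^3_{2,-1}(β=2.0216) × two z-phases.
c=cos(2.0216/2)=0.531183, s=sin(2.0216/2)=0.847257; N=√[120·1·2·24]=75.894664
k∈{0,1} keeps every argument non-negative
  k=0: (−1)^3·75.8947/(12)·0.5312^3·0.8473^3 = -0.576512
  k=1: (−1)^4·75.8947/(24)·0.5312^1·0.8473^5 = +0.733365
d^3_{2,-1}(2.0216) = -0.576512 +0.733365 = +0.156853
D = (-0.689917+0.723889i)·(+0.156853)·(-0.868864+0.495050i) = +0.037815-0.152227i

Re=0.0378 Im=-0.1522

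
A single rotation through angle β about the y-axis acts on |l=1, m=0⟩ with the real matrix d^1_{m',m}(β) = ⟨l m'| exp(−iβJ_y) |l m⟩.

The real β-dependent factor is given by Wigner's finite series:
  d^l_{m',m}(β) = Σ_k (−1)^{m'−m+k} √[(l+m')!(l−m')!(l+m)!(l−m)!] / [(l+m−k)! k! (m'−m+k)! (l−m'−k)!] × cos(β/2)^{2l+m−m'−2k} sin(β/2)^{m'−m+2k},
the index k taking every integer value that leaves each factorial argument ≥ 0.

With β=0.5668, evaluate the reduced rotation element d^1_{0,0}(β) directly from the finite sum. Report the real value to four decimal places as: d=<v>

d^1_{0,0}(β=0.5668) via Wigner's sum:
Half-angle: c=0.960110, s=0.279622. N=√(1·1·1·1)=1.000000
Admissible k: 0..1 (factorial args all ≥0)
  k=0: (−1)^0·1.0000/(1)·0.9601^2·0.2796^0 = +0.921812
  k=1: (−1)^1·1.0000/(1)·0.9601^0·0.2796^2 = -0.078188
d^1_{0,0}(0.5668) = +0.921812 -0.078188 = +0.843623

d=0.8436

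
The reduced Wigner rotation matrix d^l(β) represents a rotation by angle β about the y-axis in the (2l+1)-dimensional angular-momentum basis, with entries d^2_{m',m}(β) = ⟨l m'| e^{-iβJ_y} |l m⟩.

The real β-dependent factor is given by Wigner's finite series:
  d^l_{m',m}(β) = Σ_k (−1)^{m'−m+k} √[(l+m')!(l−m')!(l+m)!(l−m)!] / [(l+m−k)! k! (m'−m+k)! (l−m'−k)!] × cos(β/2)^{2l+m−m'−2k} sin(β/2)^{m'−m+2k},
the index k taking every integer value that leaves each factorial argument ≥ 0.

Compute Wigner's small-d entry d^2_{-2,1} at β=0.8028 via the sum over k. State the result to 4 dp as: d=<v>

d=0.1098

d^2_{-2,1}(β=0.8028) via Wigner's sum:
With c≡cos(β/2)=0.920515 and s≡sin(β/2)=0.390707, N=[1·24·6·1]^{1/2}=12.000000
k∈{3} keeps every argument non-negative
  k=3: (−1)^0·12.0000/(6)·0.9205^1·0.3907^3 = +0.109803
d^2_{-2,1}(0.8028) = +0.109803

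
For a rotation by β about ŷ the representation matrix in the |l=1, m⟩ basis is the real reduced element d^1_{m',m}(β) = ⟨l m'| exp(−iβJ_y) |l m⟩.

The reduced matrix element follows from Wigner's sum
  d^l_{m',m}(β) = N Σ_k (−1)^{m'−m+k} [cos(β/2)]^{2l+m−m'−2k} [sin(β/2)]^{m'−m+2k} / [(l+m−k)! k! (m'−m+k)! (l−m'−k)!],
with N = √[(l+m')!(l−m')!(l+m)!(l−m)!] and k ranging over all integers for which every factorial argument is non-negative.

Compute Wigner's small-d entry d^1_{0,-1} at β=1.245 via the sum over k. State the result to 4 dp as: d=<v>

d=-0.6699

d^1_{0,-1}(β=1.245) via Wigner's sum:
With c≡cos(β/2)=0.812423 and s≡sin(β/2)=0.583068, N=[1·1·1·2]^{1/2}=1.414214
Admissible k: 0..0 (factorial args all ≥0)
  k=0: (−1)^1·1.4142/(1)·0.8124^1·0.5831^1 = -0.669910
d^1_{0,-1}(1.245) = -0.669910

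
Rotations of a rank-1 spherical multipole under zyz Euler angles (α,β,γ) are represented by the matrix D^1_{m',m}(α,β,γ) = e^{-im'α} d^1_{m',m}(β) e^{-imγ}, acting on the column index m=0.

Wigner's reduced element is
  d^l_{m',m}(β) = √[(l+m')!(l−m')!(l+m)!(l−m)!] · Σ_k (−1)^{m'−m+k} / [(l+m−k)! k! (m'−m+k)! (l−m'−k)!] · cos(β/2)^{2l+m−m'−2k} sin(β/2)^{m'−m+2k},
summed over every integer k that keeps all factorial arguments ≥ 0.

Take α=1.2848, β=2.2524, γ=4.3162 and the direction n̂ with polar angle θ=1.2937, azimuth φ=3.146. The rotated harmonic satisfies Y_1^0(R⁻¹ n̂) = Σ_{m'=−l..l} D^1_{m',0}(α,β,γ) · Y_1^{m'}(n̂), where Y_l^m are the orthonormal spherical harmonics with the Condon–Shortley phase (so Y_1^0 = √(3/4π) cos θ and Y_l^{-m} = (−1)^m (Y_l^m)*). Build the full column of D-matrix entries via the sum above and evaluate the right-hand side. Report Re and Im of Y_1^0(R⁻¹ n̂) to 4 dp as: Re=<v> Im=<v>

Need the full column D^1_{m',0} for m'=−1..1 at α=1.2848, β=2.2524, γ=4.3162.
cos(β/2)=0.430093, sin(β/2)=0.902784
d^1_{-1,0}: single k=1 term ⇒ +0.549113;  D = +0.154912+0.526809i
d^1_{0,0}: k∈[0..1] ⇒ +0.184980 -0.815020 = -0.630039;  D = -0.630039+0.000000i
d^1_{1,0}: single k=0 term ⇒ -0.549113;  D = -0.154912+0.526809i
Y_1^{m'}(θ=1.2937,φ=3.146) and Σ D·Y over m':
  (+0.1549+0.5268i)·(-0.3323+0.0015i)  (-0.6300+0.0000i)·(+0.1337+0.0000i)  (-0.1549+0.5268i)·(+0.3323+0.0015i)
Y_1^0(R⁻¹ n̂) = -0.188715+0.000000i

Re=-0.1887 Im=0.0000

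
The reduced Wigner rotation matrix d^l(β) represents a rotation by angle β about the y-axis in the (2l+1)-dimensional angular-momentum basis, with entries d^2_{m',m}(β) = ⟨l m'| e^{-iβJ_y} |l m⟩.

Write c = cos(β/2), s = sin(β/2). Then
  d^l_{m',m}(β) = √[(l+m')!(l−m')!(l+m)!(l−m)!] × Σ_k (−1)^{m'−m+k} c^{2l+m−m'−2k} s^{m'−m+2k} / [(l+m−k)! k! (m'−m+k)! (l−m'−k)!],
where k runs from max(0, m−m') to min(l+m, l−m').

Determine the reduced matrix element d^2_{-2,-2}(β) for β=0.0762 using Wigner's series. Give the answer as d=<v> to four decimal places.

d^2_{-2,-2}(β=0.0762) via Wigner's sum:
c=cos(0.0762/2)=0.999274, s=sin(0.0762/2)=0.038091; N=√[1·24·1·24]=24.000000
k: max(0,(-2)−(-2))=0 … min(2+(-2),2−(-2))=0
  k=0: (−1)^0·24.0000/(24)·0.9993^4·0.0381^0 = +0.997100
d^2_{-2,-2}(0.0762) = +0.997100

d=0.9971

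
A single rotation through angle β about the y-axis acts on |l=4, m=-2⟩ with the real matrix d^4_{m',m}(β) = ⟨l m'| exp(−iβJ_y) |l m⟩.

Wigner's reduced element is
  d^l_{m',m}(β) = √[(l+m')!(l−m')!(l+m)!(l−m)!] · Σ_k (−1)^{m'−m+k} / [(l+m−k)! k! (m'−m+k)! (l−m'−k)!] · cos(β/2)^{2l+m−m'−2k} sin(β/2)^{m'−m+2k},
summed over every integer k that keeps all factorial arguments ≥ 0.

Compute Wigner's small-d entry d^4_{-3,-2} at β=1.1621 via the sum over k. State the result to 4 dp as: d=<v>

d=-0.1720

d^4_{-3,-2}(β=1.1621) via Wigner's sum:
Half-angle: c=0.835887, s=0.548902. N=√(1·5040·2·720)=2693.993318
The bounds max(0,m−m')=1 and min(l+m,l−m')=2 give 2 terms
  k=1: (−1)^0·2693.9933/(720)·0.8359^7·0.5489^1 = +0.585586
  k=2: (−1)^1·2693.9933/(240)·0.8359^5·0.5489^3 = -0.757542
d^4_{-3,-2}(1.1621) = +0.585586 -0.757542 = -0.171956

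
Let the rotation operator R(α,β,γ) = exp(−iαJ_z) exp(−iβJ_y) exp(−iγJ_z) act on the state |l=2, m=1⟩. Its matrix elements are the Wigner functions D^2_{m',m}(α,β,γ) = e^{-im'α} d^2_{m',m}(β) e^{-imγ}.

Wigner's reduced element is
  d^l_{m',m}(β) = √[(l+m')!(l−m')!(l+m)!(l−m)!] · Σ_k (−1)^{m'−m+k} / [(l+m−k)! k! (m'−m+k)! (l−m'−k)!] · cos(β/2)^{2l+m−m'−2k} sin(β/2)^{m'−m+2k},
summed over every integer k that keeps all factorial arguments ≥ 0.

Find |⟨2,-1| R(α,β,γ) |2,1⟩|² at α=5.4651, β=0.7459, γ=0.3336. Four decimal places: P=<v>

P=0.1074

First d^2_{-1,1}(β=0.7459), then the phase factors e^{-i(-1)α} and e^{-i(1)γ}:
With c≡cos(β/2)=0.931257 and s≡sin(β/2)=0.364364, N=[1·6·6·1]^{1/2}=6.000000
k∈{2,3} keeps every argument non-negative
  k=2: (−1)^0·6.0000/(2)·0.9313^2·0.3644^2 = +0.345407
  k=3: (−1)^1·6.0000/(6)·0.9313^0·0.3644^4 = -0.017626
d^2_{-1,1}(0.7459) = +0.345407 -0.017626 = +0.327782
|D^2_{-1,1}|² = |d^2_{-1,1}(β)|² = (+0.327782)² = 0.107441 (the z-rotation phases have unit modulus)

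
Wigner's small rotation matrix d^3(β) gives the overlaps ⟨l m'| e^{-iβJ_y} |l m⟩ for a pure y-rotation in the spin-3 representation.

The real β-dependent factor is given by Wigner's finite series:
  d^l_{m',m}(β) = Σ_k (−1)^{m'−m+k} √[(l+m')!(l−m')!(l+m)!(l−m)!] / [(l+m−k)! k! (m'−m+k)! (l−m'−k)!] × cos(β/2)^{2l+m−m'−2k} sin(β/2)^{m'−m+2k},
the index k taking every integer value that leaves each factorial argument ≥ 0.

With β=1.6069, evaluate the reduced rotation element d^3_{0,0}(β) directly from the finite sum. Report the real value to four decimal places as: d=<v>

d=0.0540

d^3_{0,0}(β=1.6069) via Wigner's sum:
c=cos(1.6069/2)=0.694228, s=sin(1.6069/2)=0.719755; N=√[6·6·6·6]=36.000000
k∈{0,1,2,3} keeps every argument non-negative
  k=0: (−1)^0·36.0000/(36)·0.6942^6·0.7198^0 = +0.111947
  k=1: (−1)^1·36.0000/(4)·0.6942^4·0.7198^2 = -1.082979
  k=2: (−1)^2·36.0000/(4)·0.6942^2·0.7198^4 = +1.164089
  k=3: (−1)^3·36.0000/(36)·0.6942^0·0.7198^6 = -0.139030
d^3_{0,0}(1.6069) = +0.111947 -1.082979 +1.164089 -0.139030 = +0.054026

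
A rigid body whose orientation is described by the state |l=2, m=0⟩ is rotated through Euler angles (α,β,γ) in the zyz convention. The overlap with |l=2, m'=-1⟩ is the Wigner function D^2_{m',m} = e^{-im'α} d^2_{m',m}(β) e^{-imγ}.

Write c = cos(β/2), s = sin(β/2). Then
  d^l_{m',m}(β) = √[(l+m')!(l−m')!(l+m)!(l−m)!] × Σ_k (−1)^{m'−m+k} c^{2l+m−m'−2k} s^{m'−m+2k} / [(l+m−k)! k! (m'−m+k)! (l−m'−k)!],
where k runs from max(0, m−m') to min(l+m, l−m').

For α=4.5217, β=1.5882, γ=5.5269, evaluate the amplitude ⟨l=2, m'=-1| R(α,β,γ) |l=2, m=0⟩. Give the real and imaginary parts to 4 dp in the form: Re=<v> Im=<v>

D^2_{-1,0}(4.5217,1.5882,5.5269) = e^{-i·-1·4.5217}·d^2_{-1,0}(1.5882)·e^{-i·0·5.5269}. Compute d first:
Half-angle: c=0.700927, s=0.713233. N=√(1·6·2·2)=4.898979
k∈{1,2} keeps every argument non-negative
  k=1: (−1)^0·4.8990/(2)·0.7009^3·0.7132^1 = +0.601624
  k=2: (−1)^1·4.8990/(2)·0.7009^1·0.7132^3 = -0.622935
d^2_{-1,0}(1.5882) = +0.601624 -0.622935 = -0.021311
Attach z-rotation phases: D = e^{-i(-1)(4.5217)}·(-0.021311)·e^{-i(0)(5.5269)} = +0.004039+0.020924i

Re=0.0040 Im=0.0209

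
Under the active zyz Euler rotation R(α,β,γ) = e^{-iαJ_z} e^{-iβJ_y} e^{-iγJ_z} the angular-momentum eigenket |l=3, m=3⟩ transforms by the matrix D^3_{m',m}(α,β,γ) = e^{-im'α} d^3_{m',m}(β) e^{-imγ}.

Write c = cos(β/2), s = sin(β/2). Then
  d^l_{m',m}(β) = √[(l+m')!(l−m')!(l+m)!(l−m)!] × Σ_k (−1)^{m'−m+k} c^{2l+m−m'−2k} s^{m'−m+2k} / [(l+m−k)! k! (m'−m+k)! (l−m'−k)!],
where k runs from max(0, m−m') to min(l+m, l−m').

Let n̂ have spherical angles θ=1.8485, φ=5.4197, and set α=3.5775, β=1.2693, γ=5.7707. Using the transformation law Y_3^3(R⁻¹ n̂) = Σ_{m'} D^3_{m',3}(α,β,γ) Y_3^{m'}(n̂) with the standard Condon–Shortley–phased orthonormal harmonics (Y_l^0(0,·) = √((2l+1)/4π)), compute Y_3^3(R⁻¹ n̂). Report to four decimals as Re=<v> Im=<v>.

Need the full column D^3_{m',3} for m'=−3..3 at α=3.5775, β=1.2693, γ=5.7707.
cos(β/2)=0.805279, sin(β/2)=0.592896
d^3_{-3,3}: single k=6 term ⇒ +0.043438;  D = +0.041544-0.012688i
d^3_{-2,3}: single k=5 term ⇒ +0.144515;  D = -0.107465+0.096623i
d^3_{-1,3}: single k=4 term ⇒ +0.310350;  D = +0.121589-0.285540i
d^3_{0,3}: single k=3 term ⇒ +0.486731;  D = +0.016225+0.486461i
d^3_{1,3}: single k=2 term ⇒ +0.572517;  D = -0.258901-0.510633i
d^3_{2,3}: single k=1 term ⇒ +0.491798;  D = +0.386809+0.303716i
d^3_{3,3}: single k=0 term ⇒ +0.272696;  D = -0.265532-0.062098i
Y_3^{m'}(θ=1.8485,φ=5.4197) and Σ D·Y over m':
  (+0.0415-0.0127i)·(-0.3161+0.1943i)  (-0.1075+0.0966i)·(+0.0403-0.2560i)  (+0.1216-0.2855i)·(-0.1261-0.1475i)  (+0.0162+0.4865i)·(+0.2685+0.0000i)  (-0.2589-0.5106i)·(+0.1261-0.1475i)  (+0.3868+0.3037i)·(+0.0403+0.2560i)  (-0.2655-0.0621i)·(+0.3161+0.1943i)
Y_3^3(R⁻¹ n̂) = -0.285313+0.205980i

Re=-0.2853 Im=0.2060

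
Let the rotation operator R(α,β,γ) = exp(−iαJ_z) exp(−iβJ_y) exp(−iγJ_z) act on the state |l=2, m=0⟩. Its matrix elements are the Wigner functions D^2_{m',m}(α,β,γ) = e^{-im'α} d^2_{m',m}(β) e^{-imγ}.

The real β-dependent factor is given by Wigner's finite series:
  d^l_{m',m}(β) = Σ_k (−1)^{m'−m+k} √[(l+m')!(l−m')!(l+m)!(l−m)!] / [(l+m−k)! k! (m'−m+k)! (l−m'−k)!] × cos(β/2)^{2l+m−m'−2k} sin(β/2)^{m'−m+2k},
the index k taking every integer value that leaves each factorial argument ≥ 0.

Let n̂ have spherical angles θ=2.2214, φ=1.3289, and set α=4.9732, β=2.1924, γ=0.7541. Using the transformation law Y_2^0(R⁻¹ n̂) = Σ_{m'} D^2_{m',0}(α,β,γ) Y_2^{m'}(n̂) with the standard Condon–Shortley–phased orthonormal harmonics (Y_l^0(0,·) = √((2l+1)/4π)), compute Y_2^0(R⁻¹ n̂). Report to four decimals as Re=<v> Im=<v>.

Re=-0.2720 Im=0.0000

Need the full column D^2_{m',0} for m'=−2..2 at α=4.9732, β=2.1924, γ=0.7541.
cos(β/2)=0.456979, sin(β/2)=0.889477
d^2_{-2,0}: single k=2 term ⇒ +0.404705;  D = -0.350884-0.201659i
d^2_{-1,0}: k∈[1..2] ⇒ +0.207922 -0.787729 = -0.579807;  D = -0.149511+0.560199i
d^2_{0,0}: k∈[0..2] ⇒ +0.043610 -0.660881 +0.625950 = +0.008679;  D = +0.008679+0.000000i
d^2_{1,0}: k∈[0..1] ⇒ -0.207922 +0.787729 = +0.579807;  D = +0.149511+0.560199i
d^2_{2,0}: single k=0 term ⇒ +0.404705;  D = -0.350884+0.201659i
Y_2^{m'}(θ=2.2214,φ=1.3289) and Σ D·Y over m':
  (-0.3509-0.2017i)·(-0.2165-0.1138i)  (-0.1495+0.5602i)·(-0.0892+0.3615i)  (+0.0087+0.0000i)·(+0.0317+0.0000i)  (+0.1495+0.5602i)·(+0.0892+0.3615i)  (-0.3509+0.2017i)·(-0.2165+0.1138i)
Y_2^0(R⁻¹ n̂) = -0.272003+0.000000i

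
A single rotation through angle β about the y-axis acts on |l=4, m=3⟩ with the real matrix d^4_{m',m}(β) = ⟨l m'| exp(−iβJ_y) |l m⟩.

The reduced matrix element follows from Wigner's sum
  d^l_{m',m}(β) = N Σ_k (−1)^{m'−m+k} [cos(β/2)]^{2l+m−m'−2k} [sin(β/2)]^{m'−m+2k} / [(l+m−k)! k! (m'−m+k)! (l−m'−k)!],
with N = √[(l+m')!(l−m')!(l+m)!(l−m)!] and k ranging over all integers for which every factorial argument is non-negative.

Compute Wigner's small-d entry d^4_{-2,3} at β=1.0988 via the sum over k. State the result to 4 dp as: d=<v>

d=0.2365

d^4_{-2,3}(β=1.0988) via Wigner's sum:
With c≡cos(β/2)=0.852838 and s≡sin(β/2)=0.522176, N=[2·720·5040·1]^{1/2}=2693.993318
k: max(0,(3)−(-2))=5 … min(4+(3),4−(-2))=6
  k=5: (−1)^0·2693.9933/(240)·0.8528^3·0.5222^5 = +0.270314
  k=6: (−1)^1·2693.9933/(720)·0.8528^1·0.5222^7 = -0.033779
d^4_{-2,3}(1.0988) = +0.270314 -0.033779 = +0.236535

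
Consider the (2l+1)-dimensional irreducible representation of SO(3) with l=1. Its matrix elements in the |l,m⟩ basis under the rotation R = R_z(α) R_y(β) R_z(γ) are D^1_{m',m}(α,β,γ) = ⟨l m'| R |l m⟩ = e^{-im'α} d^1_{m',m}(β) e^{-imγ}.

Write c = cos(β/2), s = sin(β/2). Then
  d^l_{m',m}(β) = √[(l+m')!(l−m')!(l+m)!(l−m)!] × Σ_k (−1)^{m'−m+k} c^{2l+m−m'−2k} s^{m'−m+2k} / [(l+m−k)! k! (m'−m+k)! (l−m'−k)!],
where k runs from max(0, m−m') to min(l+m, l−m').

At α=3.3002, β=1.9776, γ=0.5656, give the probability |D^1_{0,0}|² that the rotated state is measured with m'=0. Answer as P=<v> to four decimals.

P=0.1566

Split into d^1_{0,0}(β=1.9776) × two z-phases.
c=cos(1.9776/2)=0.549693, s=sin(1.9776/2)=0.835367; N=√[1·1·1·1]=1.000000
k∈{0,1} keeps every argument non-negative
  k=0: (−1)^0·1.0000/(1)·0.5497^2·0.8354^0 = +0.302162
  k=1: (−1)^1·1.0000/(1)·0.5497^0·0.8354^2 = -0.697838
d^1_{0,0}(1.9776) = +0.302162 -0.697838 = -0.395676
|D^1_{0,0}|² = |d^1_{0,0}(β)|² = (-0.395676)² = 0.156559 (the z-rotation phases have unit modulus)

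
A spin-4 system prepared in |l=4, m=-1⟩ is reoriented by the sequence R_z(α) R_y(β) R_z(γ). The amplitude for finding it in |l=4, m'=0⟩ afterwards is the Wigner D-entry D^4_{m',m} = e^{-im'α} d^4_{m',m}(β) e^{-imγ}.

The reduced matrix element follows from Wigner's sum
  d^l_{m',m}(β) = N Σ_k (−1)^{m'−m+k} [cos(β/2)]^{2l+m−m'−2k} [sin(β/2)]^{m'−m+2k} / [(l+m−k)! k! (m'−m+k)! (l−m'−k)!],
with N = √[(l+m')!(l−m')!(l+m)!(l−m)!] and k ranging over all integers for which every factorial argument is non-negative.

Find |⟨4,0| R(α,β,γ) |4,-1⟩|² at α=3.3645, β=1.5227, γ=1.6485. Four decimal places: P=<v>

Split into d^4_{0,-1}(β=1.5227) × two z-phases.
Half-angle: c=0.723905, s=0.689899. N=√(24·24·6·120)=643.987578
k: max(0,(-1)−(0))=0 … min(4+(-1),4−(0))=3
  k=0: (−1)^1·643.9876/(144)·0.7239^7·0.6899^1 = -0.321420
  k=1: (−1)^2·643.9876/(24)·0.7239^5·0.6899^3 = +1.751589
  k=2: (−1)^3·643.9876/(24)·0.7239^3·0.6899^5 = -1.590890
  k=3: (−1)^4·643.9876/(144)·0.7239^1·0.6899^7 = +0.240822
d^4_{0,-1}(1.5227) = -0.321420 +1.751589 -1.590890 +0.240822 = +0.080101
|D^4_{0,-1}|² = |d^4_{0,-1}(β)|² = (+0.080101)² = 0.006416 (the z-rotation phases have unit modulus)

P=0.0064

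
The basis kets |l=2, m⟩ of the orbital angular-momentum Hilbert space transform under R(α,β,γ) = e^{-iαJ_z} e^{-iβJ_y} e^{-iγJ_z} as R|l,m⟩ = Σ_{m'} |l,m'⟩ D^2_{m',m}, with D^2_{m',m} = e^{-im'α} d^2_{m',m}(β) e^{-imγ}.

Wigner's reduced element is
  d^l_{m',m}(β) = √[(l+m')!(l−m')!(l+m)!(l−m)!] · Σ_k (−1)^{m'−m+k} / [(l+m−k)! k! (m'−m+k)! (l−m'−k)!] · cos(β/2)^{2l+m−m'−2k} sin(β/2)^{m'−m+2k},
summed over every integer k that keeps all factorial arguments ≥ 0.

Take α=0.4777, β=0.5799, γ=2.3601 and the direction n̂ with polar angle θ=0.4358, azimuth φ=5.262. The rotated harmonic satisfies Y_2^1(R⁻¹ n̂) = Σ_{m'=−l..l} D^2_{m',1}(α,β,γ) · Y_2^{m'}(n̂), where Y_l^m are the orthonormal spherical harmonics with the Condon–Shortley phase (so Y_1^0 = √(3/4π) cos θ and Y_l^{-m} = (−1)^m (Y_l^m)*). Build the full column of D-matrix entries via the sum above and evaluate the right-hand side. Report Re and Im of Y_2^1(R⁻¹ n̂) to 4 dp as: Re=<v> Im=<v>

Re=-0.0228 Im=-0.3777

Need the full column D^2_{m',1} for m'=−2..2 at α=0.4777, β=0.5799, γ=2.3601.
cos(β/2)=0.958258, sin(β/2)=0.285904
d^2_{-2,1}: single k=3 term ⇒ +0.044789;  D = +0.007405-0.044173i
d^2_{-1,1}: k∈[2..3] ⇒ +0.225179 -0.006682 = +0.218497;  D = -0.066988-0.207975i
d^2_{0,1}: k∈[1..2] ⇒ +0.616232 -0.054856 = +0.561376;  D = -0.398500-0.395399i
d^2_{1,1}: k∈[0..1] ⇒ +0.843199 -0.225179 = +0.618020;  D = -0.589720-0.184875i
d^2_{2,1}: single k=0 term ⇒ -0.503151;  D = +0.495562-0.087061i
Y_2^{m'}(θ=0.4358,φ=5.262) and Σ D·Y over m':
  (+0.0074-0.0442i)·(-0.0313+0.0613i)  (-0.0670-0.2080i)·(+0.1544+0.2521i)  (-0.3985-0.3954i)·(+0.4622+0.0000i)  (-0.5897-0.1849i)·(-0.1544+0.2521i)  (+0.4956-0.0871i)·(-0.0313-0.0613i)
Y_2^1(R⁻¹ n̂) = -0.022773-0.377698i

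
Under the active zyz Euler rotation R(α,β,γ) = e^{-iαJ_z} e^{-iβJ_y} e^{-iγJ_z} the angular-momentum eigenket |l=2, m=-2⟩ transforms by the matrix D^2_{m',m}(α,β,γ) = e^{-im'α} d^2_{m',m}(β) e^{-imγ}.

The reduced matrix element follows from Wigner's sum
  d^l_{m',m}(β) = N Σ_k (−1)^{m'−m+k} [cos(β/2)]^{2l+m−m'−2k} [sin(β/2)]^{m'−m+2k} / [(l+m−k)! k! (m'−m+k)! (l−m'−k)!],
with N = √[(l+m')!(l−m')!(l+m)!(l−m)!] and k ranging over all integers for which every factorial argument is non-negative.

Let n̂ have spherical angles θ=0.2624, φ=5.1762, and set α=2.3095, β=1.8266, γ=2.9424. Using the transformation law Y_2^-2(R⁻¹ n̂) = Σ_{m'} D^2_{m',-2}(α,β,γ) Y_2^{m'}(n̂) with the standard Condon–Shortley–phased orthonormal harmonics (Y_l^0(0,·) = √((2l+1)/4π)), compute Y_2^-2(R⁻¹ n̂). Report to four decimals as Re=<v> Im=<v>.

Re=0.2868 Im=-0.0693

Need the full column D^2_{m',-2} for m'=−2..2 at α=2.3095, β=1.8266, γ=2.9424.
cos(β/2)=0.611137, sin(β/2)=0.791525
d^2_{-2,-2}: single k=0 term ⇒ +0.139494;  D = -0.065868-0.122963i
d^2_{-1,-2}: single k=0 term ⇒ -0.361335;  D = +0.120609-0.340612i
d^2_{0,-2}: single k=0 term ⇒ +0.573168;  D = +0.528282-0.222349i
d^2_{1,-2}: single k=0 term ⇒ -0.606125;  D = +0.550006+0.254717i
d^2_{2,-2}: single k=0 term ⇒ +0.392517;  D = +0.117869+0.374401i
Y_2^{m'}(θ=0.2624,φ=5.1762) and Σ D·Y over m':
  (-0.0659-0.1230i)·(-0.0156+0.0208i)  (+0.1206-0.3406i)·(+0.0866+0.1731i)  (+0.5283-0.2223i)·(+0.5671+0.0000i)  (+0.5500+0.2547i)·(-0.0866+0.1731i)  (+0.1179+0.3744i)·(-0.0156-0.0208i)
Y_2^-2(R⁻¹ n̂) = +0.286822-0.069305i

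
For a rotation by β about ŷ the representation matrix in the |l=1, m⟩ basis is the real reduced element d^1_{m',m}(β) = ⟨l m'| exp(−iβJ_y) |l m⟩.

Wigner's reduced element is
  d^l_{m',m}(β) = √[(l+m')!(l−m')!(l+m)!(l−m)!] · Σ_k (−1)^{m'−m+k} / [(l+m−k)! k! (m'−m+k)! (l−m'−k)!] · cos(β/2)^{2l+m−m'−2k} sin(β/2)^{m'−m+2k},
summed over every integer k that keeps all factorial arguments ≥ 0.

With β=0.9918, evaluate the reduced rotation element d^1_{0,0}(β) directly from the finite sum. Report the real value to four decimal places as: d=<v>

d=0.5472

d^1_{0,0}(β=0.9918) via Wigner's sum:
Half-angle: c=0.879541, s=0.475823. N=√(1·1·1·1)=1.000000
k∈{0,1} keeps every argument non-negative
  k=0: (−1)^0·1.0000/(1)·0.8795^2·0.4758^0 = +0.773592
  k=1: (−1)^1·1.0000/(1)·0.8795^0·0.4758^2 = -0.226408
d^1_{0,0}(0.9918) = +0.773592 -0.226408 = +0.547184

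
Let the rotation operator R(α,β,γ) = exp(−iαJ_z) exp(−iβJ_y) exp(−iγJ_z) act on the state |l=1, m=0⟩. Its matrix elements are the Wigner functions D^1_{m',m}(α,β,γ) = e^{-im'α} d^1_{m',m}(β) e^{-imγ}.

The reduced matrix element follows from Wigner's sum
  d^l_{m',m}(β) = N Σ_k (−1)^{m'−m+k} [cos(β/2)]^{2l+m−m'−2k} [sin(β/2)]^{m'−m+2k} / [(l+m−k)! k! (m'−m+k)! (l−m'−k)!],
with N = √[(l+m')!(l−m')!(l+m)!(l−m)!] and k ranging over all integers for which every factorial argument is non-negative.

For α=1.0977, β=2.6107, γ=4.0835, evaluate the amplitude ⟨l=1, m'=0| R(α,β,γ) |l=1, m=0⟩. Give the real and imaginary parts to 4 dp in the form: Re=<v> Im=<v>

First d^1_{0,0}(β=2.6107), then the phase factors e^{-i(0)α} and e^{-i(0)γ}:
c=cos(2.6107/2)=0.262340, s=sin(2.6107/2)=0.964976; N=√[1·1·1·1]=1.000000
The bounds max(0,m−m')=0 and min(l+m,l−m')=1 give 2 terms
  k=0: (−1)^0·1.0000/(1)·0.2623^2·0.9650^0 = +0.068822
  k=1: (−1)^1·1.0000/(1)·0.2623^0·0.9650^2 = -0.931178
d^1_{0,0}(2.6107) = +0.068822 -0.931178 = -0.862355
Attach z-rotation phases: D = e^{-i(0)(1.0977)}·(-0.862355)·e^{-i(0)(4.0835)} = -0.862355+0.000000i

Re=-0.8624 Im=0.0000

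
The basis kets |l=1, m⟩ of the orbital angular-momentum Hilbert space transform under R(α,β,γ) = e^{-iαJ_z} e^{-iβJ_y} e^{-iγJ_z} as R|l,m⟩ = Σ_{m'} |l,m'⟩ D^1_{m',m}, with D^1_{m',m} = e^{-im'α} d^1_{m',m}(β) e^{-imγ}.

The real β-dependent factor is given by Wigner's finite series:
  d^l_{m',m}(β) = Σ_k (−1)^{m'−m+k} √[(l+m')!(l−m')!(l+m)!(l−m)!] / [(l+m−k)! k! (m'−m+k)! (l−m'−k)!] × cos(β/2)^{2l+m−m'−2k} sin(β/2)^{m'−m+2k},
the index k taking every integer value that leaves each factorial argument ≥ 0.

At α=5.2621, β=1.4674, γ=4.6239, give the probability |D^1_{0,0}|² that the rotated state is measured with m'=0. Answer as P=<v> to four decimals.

D^1_{0,0}(5.2621,1.4674,4.6239) = e^{-i·0·5.2621}·d^1_{0,0}(1.4674)·e^{-i·0·4.6239}. Compute d first:
Half-angle: c=0.742702, s=0.669622. N=√(1·1·1·1)=1.000000
Admissible k: 0..1 (factorial args all ≥0)
  k=0: (−1)^0·1.0000/(1)·0.7427^2·0.6696^0 = +0.551606
  k=1: (−1)^1·1.0000/(1)·0.7427^0·0.6696^2 = -0.448394
d^1_{0,0}(1.4674) = +0.551606 -0.448394 = +0.103212
|D^1_{0,0}|² = |d^1_{0,0}(β)|² = (+0.103212)² = 0.010653 (the z-rotation phases have unit modulus)

P=0.0107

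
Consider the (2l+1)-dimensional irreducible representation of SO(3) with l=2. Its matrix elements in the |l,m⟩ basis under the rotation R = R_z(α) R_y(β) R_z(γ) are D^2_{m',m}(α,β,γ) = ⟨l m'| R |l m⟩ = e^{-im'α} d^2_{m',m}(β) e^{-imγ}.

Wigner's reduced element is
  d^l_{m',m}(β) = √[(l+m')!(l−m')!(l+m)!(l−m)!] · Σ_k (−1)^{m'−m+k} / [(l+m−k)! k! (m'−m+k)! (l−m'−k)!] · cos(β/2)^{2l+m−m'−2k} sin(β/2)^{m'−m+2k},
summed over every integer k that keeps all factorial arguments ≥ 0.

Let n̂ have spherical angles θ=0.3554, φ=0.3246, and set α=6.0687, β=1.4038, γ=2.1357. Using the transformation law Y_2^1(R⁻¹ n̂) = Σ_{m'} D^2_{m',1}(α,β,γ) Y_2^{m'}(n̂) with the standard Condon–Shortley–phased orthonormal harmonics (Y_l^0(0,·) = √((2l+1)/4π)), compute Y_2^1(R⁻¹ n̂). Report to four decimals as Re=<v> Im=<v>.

Re=-0.2154 Im=-0.2238

Need the full column D^2_{m',1} for m'=−2..2 at α=6.0687, β=1.4038, γ=2.1357.
cos(β/2)=0.763617, sin(β/2)=0.645670
d^2_{-2,1}: single k=3 term ⇒ +0.411090;  D = -0.344553-0.224228i
d^2_{-1,1}: k∈[2..3] ⇒ +0.729278 -0.173797 = +0.555481;  D = -0.390417-0.395138i
d^2_{0,1}: k∈[1..2] ⇒ +0.704227 -0.503480 = +0.200746;  D = -0.107467-0.169559i
d^2_{1,1}: k∈[0..1] ⇒ +0.340018 -0.729278 = -0.389260;  D = +0.133629+0.365604i
d^2_{2,1}: single k=0 term ⇒ -0.574999;  D = +0.077921+0.569694i
Y_2^{m'}(θ=0.3554,φ=0.3246) and Σ D·Y over m':
  (-0.3446-0.2242i)·(+0.0373-0.0283i)  (-0.3904-0.3951i)·(+0.2389-0.0804i)  (-0.1075-0.1696i)·(+0.5162+0.0000i)  (+0.1336+0.3656i)·(-0.2389-0.0804i)  (+0.0779+0.5697i)·(+0.0373+0.0283i)
Y_2^1(R⁻¹ n̂) = -0.215405-0.223785i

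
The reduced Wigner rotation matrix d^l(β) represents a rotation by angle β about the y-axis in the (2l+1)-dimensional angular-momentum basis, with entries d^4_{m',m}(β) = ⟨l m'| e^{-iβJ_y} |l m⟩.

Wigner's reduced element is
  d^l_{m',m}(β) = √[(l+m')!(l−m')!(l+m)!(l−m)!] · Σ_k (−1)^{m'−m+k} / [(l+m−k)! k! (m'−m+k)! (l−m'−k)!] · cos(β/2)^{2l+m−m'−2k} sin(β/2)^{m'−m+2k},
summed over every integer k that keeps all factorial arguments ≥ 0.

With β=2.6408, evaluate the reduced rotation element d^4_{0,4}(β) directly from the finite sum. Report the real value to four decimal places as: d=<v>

d=0.0278

d^4_{0,4}(β=2.6408) via Wigner's sum:
With c≡cos(β/2)=0.247788 and s≡sin(β/2)=0.968814, N=[24·24·40320·1]^{1/2}=4819.161753
k: max(0,(4)−(0))=4 … min(4+(4),4−(0))=4
  k=4: (−1)^0·4819.1618/(576)·0.2478^4·0.9688^4 = +0.027786
d^4_{0,4}(2.6408) = +0.027786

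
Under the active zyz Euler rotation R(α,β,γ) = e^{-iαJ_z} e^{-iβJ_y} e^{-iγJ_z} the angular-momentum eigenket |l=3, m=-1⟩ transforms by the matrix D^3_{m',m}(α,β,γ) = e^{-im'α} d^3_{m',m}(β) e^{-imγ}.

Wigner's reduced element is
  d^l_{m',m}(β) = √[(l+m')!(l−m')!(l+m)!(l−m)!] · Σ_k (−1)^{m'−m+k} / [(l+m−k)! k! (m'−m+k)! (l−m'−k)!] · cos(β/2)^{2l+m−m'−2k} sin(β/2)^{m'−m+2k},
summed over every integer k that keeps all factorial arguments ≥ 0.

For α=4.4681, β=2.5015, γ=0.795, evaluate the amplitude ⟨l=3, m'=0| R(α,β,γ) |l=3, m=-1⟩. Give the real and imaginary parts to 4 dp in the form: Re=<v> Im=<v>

Split into d^3_{0,-1}(β=2.5015) × two z-phases.
c=cos(2.5015/2)=0.314611, s=sin(2.5015/2)=0.949221; N=√[6·6·2·24]=41.569219
k∈{0,1,2} keeps every argument non-negative
  k=0: (−1)^1·41.5692/(12)·0.3146^5·0.9492^1 = -0.010135
  k=1: (−1)^2·41.5692/(4)·0.3146^3·0.9492^3 = +0.276779
  k=2: (−1)^3·41.5692/(12)·0.3146^1·0.9492^5 = -0.839847
d^3_{0,-1}(2.5015) = -0.010135 +0.276779 -0.839847 = -0.573203
Attach z-rotation phases: D = e^{-i(0)(4.4681)}·(-0.573203)·e^{-i(-1)(0.795)} = -0.401405-0.409189i

Re=-0.4014 Im=-0.4092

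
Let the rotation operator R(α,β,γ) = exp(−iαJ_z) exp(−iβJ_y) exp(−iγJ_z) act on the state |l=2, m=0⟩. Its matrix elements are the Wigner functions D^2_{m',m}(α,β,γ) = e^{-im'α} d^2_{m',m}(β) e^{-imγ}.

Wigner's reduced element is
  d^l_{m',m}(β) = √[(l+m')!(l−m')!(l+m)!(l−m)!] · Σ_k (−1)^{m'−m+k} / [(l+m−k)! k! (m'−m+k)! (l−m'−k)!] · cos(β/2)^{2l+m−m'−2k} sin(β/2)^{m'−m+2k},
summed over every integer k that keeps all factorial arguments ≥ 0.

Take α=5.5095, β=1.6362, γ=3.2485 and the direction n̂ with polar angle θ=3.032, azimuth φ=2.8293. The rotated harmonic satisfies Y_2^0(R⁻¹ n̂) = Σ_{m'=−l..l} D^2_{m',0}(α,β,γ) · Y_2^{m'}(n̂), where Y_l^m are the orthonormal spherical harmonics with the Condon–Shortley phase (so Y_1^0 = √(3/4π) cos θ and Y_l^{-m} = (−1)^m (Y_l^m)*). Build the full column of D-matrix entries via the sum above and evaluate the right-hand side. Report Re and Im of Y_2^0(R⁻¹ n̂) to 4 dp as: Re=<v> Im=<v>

Need the full column D^2_{m',0} for m'=−2..2 at α=5.5095, β=1.6362, γ=3.2485.
cos(β/2)=0.683609, sin(β/2)=0.729848
d^2_{-2,0}: single k=2 term ⇒ +0.609757;  D = +0.014283-0.609589i
d^2_{-1,0}: k∈[1..2] ⇒ +0.571126 -0.651000 = -0.079875;  D = -0.057138+0.055814i
d^2_{0,0}: k∈[0..2] ⇒ +0.218389 -0.995728 +0.283746 = -0.493593;  D = -0.493593+0.000000i
d^2_{1,0}: k∈[0..1] ⇒ -0.571126 +0.651000 = +0.079875;  D = +0.057138+0.055814i
d^2_{2,0}: single k=0 term ⇒ +0.609757;  D = +0.014283+0.609589i
Y_2^{m'}(θ=3.032,φ=2.8293) and Σ D·Y over m':
  (+0.0143-0.6096i)·(+0.0037+0.0027i)  (-0.0571+0.0558i)·(+0.0799+0.0258i)  (-0.4936+0.0000i)·(+0.6195+0.0000i)  (+0.0571+0.0558i)·(-0.0799+0.0258i)  (+0.0143+0.6096i)·(+0.0037-0.0027i)
Y_2^0(R⁻¹ n̂) = -0.314376+0.000000i

Re=-0.3144 Im=0.0000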